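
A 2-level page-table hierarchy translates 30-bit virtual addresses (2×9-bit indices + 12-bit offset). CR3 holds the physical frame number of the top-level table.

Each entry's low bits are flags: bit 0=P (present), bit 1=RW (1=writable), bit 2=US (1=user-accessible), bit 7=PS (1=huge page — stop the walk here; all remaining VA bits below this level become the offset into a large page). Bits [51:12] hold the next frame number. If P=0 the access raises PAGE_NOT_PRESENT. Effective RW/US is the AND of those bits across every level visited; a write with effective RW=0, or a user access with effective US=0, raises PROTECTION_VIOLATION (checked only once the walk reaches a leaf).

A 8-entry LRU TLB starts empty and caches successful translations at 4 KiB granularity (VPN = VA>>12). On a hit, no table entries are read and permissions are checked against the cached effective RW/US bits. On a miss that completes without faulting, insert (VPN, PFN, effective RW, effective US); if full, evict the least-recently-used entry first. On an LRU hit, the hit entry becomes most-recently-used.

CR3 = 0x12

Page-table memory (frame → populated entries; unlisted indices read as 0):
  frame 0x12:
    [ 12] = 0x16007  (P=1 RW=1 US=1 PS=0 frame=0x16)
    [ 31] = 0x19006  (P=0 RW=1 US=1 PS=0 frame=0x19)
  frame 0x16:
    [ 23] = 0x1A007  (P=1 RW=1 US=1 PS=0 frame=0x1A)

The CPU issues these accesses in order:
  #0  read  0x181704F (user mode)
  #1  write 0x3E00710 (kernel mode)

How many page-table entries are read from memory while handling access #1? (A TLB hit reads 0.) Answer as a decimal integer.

Walk each access:
#0 VA=0x181704F (r,user):
  lvl0: tbl 0x12, slot 12 ⇒ 0x16007 (P1/RW1/US1/PS0)
  lvl1: tbl 0x16, slot 23 ⇒ 0x1A007 (P1/RW1/US1/PS0)
  ✓ 0x1A04F  — 2 lookups
#1 VA=0x3E00710 (w,kernel):
  lvl0: tbl 0x12, slot 31 ⇒ 0x19006 (P0/RW1/US1/PS0)
  ⇒ fault: PAGE_NOT_PRESENT  — 1 lookups

Entries read for #1: 1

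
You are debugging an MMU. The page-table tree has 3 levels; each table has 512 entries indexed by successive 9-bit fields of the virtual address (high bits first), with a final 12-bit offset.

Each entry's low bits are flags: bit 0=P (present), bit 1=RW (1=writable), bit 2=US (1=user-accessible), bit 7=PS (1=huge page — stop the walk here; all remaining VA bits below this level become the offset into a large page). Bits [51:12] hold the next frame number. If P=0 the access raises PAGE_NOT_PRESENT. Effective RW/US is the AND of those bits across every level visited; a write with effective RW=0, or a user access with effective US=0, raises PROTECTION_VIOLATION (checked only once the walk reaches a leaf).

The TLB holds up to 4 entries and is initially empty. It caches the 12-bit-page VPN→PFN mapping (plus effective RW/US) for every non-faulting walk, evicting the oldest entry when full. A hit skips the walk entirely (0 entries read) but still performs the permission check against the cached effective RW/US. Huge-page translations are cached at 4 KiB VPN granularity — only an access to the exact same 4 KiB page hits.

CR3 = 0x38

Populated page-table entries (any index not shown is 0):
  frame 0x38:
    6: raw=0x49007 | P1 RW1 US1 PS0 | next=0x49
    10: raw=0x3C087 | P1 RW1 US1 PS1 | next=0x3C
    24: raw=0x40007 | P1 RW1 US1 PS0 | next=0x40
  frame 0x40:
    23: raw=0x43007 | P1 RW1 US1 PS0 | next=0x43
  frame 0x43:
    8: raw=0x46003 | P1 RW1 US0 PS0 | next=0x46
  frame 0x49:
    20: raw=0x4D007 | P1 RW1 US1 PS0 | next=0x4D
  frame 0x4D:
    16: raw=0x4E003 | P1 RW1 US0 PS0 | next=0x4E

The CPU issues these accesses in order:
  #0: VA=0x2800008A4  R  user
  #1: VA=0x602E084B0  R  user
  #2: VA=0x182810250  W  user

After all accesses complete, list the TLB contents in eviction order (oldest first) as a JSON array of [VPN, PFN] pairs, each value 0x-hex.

Per-access translation:
#0 VA=0x2800008A4 (r,user):
  [0] read 0x38 idx=10: raw=0x3C087 flags P=1 W=1 U=1 S=1
  ⇒ phys 0x3C8A4 (huge @L0)  [1 reads]
#1 VA=0x602E084B0 (r,user):
  [0] read 0x38 idx=24: raw=0x40007 flags P=1 W=1 U=1 S=0
  [1] read 0x40 idx=23: raw=0x43007 flags P=1 W=1 U=1 S=0
  [2] read 0x43 idx=8: raw=0x46003 flags P=1 W=1 U=0 S=0
  ⇒ fault: PROTECTION_VIOLATION  — 3 lookups
#2 VA=0x182810250 (w,user):
  [0] read 0x38 idx=6: raw=0x49007 flags P=1 W=1 U=1 S=0
  [1] read 0x49 idx=20: raw=0x4D007 flags P=1 W=1 U=1 S=0
  [2] read 0x4D idx=16: raw=0x4E003 flags P=1 W=1 U=0 S=0
  ⇒ fault: PROTECTION_VIOLATION  — 3 lookups

TLB: [["0x280000", "0x3C"]]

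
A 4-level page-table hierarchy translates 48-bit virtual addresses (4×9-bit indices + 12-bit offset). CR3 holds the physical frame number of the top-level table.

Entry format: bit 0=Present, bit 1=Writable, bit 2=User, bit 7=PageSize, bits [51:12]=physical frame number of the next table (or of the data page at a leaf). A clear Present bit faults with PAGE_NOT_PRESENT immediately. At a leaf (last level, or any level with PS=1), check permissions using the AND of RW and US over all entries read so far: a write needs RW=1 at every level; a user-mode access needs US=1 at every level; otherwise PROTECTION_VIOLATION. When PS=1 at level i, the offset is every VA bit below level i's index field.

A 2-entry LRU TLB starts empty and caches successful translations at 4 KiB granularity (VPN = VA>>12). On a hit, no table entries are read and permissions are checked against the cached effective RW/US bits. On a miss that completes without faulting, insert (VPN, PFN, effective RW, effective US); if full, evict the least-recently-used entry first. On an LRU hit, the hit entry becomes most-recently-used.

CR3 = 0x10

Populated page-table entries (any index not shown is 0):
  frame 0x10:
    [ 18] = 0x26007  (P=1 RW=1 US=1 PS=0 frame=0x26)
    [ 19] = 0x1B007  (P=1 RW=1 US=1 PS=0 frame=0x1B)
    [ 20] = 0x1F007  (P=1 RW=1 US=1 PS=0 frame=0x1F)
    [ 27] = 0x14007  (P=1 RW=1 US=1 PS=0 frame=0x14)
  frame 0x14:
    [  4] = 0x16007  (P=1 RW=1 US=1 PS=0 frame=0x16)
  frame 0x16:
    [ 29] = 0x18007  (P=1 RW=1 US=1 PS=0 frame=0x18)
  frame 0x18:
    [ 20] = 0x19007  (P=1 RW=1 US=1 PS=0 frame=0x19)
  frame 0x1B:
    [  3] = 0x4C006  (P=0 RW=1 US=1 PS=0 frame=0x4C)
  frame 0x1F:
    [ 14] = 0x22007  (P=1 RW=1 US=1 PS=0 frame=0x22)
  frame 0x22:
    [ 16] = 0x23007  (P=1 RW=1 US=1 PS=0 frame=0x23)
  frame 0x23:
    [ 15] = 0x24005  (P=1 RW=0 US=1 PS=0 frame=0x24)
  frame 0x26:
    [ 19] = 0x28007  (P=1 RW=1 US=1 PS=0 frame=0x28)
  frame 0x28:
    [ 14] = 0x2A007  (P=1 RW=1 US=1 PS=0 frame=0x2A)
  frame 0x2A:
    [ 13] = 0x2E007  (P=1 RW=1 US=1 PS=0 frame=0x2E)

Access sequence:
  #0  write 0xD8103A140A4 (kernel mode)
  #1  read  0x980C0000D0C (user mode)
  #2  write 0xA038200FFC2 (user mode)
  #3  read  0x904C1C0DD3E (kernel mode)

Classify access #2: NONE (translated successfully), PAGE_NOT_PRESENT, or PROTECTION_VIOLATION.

Walk each access:
#0 VA=0xD8103A140A4 (w,kernel):
  [0] read 0x10 idx=27: raw=0x14007 flags P=1 W=1 U=1 S=0
  [1] read 0x14 idx=4: raw=0x16007 flags P=1 W=1 U=1 S=0
  [2] read 0x16 idx=29: raw=0x18007 flags P=1 W=1 U=1 S=0
  [3] read 0x18 idx=20: raw=0x19007 flags P=1 W=1 U=1 S=0
  ✓ 0x190A4  — 4 lookups
#1 VA=0x980C0000D0C (r,user):
  [0] read 0x10 idx=19: raw=0x1B007 flags P=1 W=1 U=1 S=0
  [1] read 0x1B idx=3: raw=0x4C006 flags P=0 W=1 U=1 S=0
  → PAGE_NOT_PRESENT  (2 entries read)
#2 VA=0xA038200FFC2 (w,user):
  [0] read 0x10 idx=20: raw=0x1F007 flags P=1 W=1 U=1 S=0
  [1] read 0x1F idx=14: raw=0x22007 flags P=1 W=1 U=1 S=0
  [2] read 0x22 idx=16: raw=0x23007 flags P=1 W=1 U=1 S=0
  [3] read 0x23 idx=15: raw=0x24005 flags P=1 W=0 U=1 S=0
  → PROTECTION_VIOLATION  (4 entries read)
#3 VA=0x904C1C0DD3E (r,kernel):
  [0] read 0x10 idx=18: raw=0x26007 flags P=1 W=1 U=1 S=0
  [1] read 0x26 idx=19: raw=0x28007 flags P=1 W=1 U=1 S=0
  [2] read 0x28 idx=14: raw=0x2A007 flags P=1 W=1 U=1 S=0
  [3] read 0x2A idx=13: raw=0x2E007 flags P=1 W=1 U=1 S=0
  ✓ 0x2ED3E  — 4 lookups

Access #2 fault: PROTECTION_VIOLATION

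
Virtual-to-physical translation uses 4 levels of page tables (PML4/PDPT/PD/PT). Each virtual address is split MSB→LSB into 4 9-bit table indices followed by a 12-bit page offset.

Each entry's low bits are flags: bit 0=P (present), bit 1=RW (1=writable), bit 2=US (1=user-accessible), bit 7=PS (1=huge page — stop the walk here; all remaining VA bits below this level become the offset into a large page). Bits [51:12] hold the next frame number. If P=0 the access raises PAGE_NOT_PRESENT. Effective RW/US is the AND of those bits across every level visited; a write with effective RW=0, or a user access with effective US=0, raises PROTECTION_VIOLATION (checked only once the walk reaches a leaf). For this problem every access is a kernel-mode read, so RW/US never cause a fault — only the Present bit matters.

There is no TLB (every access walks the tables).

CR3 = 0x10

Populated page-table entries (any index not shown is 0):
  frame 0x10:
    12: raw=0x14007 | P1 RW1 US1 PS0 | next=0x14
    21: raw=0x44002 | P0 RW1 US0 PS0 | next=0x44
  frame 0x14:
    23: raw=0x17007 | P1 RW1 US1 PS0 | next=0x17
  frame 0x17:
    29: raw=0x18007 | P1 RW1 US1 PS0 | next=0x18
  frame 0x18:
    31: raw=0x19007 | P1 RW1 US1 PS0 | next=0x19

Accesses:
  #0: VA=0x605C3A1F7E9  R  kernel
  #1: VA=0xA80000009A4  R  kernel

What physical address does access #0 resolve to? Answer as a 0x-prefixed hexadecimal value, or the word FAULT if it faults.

Per-access translation:
#0 VA=0x605C3A1F7E9 (r,kernel):
  lvl0: tbl 0x10, slot 12 ⇒ 0x14007 (P1/RW1/US1/PS0)
  lvl1: tbl 0x14, slot 23 ⇒ 0x17007 (P1/RW1/US1/PS0)
  lvl2: tbl 0x17, slot 29 ⇒ 0x18007 (P1/RW1/US1/PS0)
  lvl3: tbl 0x18, slot 31 ⇒ 0x19007 (P1/RW1/US1/PS0)
  ⇒ phys 0x197E9  [4 reads]
#1 VA=0xA80000009A4 (r,kernel):
  lvl0: tbl 0x10, slot 21 ⇒ 0x44002 (P0/RW1/US0/PS0)
  ⇒ fault: PAGE_NOT_PRESENT  — 1 lookups

Access #0 PA: 0x197E9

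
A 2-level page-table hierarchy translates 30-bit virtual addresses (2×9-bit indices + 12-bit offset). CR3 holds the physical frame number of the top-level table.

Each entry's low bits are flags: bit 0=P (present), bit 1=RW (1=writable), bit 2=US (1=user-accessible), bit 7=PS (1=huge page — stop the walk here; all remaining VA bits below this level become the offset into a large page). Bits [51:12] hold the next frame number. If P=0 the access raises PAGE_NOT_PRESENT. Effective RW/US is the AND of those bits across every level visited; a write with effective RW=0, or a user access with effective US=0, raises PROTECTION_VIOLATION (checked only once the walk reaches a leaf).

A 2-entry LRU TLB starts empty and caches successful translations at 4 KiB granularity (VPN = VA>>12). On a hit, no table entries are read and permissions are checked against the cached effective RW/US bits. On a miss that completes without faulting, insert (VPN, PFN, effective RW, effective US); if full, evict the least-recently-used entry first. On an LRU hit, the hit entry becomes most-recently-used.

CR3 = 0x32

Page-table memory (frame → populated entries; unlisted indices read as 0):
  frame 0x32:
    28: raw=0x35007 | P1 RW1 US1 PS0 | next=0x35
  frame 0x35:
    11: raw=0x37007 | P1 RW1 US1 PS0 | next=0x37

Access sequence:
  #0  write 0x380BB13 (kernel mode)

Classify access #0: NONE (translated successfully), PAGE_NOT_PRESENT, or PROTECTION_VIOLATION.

Per-access translation:
#0 VA=0x380BB13 (w,kernel):
  [0] read 0x32 idx=28: raw=0x35007 flags P=1 W=1 U=1 S=0
  [1] read 0x35 idx=11: raw=0x37007 flags P=1 W=1 U=1 S=0
  ✓ 0x37B13  — 2 lookups

Access #0 fault: NONE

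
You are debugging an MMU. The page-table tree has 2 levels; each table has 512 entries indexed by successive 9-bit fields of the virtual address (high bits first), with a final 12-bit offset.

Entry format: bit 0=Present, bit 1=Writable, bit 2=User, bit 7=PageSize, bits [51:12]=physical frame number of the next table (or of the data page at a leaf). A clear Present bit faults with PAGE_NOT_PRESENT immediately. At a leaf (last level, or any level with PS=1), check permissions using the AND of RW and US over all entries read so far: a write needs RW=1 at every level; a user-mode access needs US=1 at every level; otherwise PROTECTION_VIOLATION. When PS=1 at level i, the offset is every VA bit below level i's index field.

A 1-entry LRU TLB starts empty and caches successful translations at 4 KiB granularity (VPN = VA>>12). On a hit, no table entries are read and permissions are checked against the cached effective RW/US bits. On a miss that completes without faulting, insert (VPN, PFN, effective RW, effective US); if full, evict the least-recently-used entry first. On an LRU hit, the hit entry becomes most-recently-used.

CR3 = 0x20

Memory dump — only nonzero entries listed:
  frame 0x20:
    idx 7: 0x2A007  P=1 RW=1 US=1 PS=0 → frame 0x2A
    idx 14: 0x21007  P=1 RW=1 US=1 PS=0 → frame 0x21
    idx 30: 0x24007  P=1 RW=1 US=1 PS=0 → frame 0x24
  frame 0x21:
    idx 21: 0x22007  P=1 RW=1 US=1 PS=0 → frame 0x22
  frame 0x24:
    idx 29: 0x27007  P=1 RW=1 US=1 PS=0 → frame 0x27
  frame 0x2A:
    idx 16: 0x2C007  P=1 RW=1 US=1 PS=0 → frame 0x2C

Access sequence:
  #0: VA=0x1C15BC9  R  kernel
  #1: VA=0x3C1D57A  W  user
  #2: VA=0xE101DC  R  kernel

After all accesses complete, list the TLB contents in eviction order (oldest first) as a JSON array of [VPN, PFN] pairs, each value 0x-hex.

Walk each access:
#0 VA=0x1C15BC9 (r,kernel):
  L0 @0x20[14] → 0x21007  P=1,RW=1,US=1,PS=0
  L1 @0x21[21] → 0x22007  P=1,RW=1,US=1,PS=0
  → PA=0x22BC9  (2 entries read)
#1 VA=0x3C1D57A (w,user):
  L0 @0x20[30] → 0x24007  P=1,RW=1,US=1,PS=0
  L1 @0x24[29] → 0x27007  P=1,RW=1,US=1,PS=0
  → PA=0x2757A  (2 entries read)
#2 VA=0xE101DC (r,kernel):
  L0 @0x20[7] → 0x2A007  P=1,RW=1,US=1,PS=0
  L1 @0x2A[16] → 0x2C007  P=1,RW=1,US=1,PS=0
  → PA=0x2C1DC  (2 entries read)

TLB: [["0xE10", "0x2C"]]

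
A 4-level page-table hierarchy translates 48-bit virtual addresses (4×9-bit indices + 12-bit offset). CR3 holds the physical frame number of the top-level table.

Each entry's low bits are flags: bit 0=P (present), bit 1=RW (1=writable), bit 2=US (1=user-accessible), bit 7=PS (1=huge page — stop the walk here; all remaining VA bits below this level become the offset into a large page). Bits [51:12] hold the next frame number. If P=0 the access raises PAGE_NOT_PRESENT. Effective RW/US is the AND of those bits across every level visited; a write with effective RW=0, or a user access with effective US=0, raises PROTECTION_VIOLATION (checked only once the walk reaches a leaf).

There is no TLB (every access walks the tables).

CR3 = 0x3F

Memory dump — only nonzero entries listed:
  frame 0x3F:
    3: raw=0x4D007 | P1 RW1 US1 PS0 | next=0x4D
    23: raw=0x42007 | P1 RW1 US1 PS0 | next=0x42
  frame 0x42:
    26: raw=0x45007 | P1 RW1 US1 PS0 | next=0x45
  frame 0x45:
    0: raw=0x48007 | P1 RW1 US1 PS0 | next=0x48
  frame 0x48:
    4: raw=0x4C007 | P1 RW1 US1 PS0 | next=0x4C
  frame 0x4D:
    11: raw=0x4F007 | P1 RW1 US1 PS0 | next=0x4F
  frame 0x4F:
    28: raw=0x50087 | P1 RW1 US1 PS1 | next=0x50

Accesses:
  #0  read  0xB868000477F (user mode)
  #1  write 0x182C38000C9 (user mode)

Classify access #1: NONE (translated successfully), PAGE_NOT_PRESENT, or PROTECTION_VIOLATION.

Per-access translation:
#0 VA=0xB868000477F (r,user):
  L0: frame=0x3F idx=23 entry=0x42007 [P=1 RW=1 US=1 PS=0]
  L1: frame=0x42 idx=26 entry=0x45007 [P=1 RW=1 US=1 PS=0]
  L2: frame=0x45 idx=0 entry=0x48007 [P=1 RW=1 US=1 PS=0]
  L3: frame=0x48 idx=4 entry=0x4C007 [P=1 RW=1 US=1 PS=0]
  → PA=0x4C77F  (4 entries read)
#1 VA=0x182C38000C9 (w,user):
  L0: frame=0x3F idx=3 entry=0x4D007 [P=1 RW=1 US=1 PS=0]
  L1: frame=0x4D idx=11 entry=0x4F007 [P=1 RW=1 US=1 PS=0]
  L2: frame=0x4F idx=28 entry=0x50087 [P=1 RW=1 US=1 PS=1]
  → PA=0x500C9 (huge @L2)  (3 entries read)

Access #1 fault: NONE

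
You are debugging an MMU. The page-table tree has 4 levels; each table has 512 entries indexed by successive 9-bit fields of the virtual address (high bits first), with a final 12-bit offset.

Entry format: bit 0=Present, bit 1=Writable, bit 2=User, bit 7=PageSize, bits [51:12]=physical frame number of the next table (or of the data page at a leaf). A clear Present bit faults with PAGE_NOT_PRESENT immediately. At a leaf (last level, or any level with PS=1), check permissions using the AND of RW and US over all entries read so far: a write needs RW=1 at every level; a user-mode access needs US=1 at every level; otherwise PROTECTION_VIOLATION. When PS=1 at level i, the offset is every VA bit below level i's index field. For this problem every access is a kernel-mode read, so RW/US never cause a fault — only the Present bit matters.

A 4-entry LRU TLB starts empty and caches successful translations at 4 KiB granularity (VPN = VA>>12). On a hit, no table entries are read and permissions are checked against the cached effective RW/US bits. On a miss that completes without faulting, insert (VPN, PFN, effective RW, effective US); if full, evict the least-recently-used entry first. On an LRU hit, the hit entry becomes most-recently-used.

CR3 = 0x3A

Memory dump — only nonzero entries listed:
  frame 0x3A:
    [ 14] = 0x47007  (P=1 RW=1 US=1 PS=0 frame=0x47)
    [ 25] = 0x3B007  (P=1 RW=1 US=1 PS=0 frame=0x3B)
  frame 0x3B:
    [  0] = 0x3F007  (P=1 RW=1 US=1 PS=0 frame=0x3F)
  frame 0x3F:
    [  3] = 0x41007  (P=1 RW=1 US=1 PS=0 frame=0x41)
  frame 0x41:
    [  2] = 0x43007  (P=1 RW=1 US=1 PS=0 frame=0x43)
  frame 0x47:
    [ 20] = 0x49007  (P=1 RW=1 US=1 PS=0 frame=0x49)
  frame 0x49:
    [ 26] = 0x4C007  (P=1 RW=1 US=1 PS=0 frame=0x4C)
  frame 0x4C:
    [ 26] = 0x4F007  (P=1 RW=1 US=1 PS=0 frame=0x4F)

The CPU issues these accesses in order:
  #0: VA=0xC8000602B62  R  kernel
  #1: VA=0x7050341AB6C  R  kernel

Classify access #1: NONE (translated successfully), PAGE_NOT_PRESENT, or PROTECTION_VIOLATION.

Walk each access:
#0 VA=0xC8000602B62 (r,kernel):
  lvl0: tbl 0x3A, slot 25 ⇒ 0x3B007 (P1/RW1/US1/PS0)
  lvl1: tbl 0x3B, slot 0 ⇒ 0x3F007 (P1/RW1/US1/PS0)
  lvl2: tbl 0x3F, slot 3 ⇒ 0x41007 (P1/RW1/US1/PS0)
  lvl3: tbl 0x41, slot 2 ⇒ 0x43007 (P1/RW1/US1/PS0)
  → PA=0x43B62  (4 entries read)
#1 VA=0x7050341AB6C (r,kernel):
  lvl0: tbl 0x3A, slot 14 ⇒ 0x47007 (P1/RW1/US1/PS0)
  lvl1: tbl 0x47, slot 20 ⇒ 0x49007 (P1/RW1/US1/PS0)
  lvl2: tbl 0x49, slot 26 ⇒ 0x4C007 (P1/RW1/US1/PS0)
  lvl3: tbl 0x4C, slot 26 ⇒ 0x4F007 (P1/RW1/US1/PS0)
  → PA=0x4FB6C  (4 entries read)

Access #1 fault: NONE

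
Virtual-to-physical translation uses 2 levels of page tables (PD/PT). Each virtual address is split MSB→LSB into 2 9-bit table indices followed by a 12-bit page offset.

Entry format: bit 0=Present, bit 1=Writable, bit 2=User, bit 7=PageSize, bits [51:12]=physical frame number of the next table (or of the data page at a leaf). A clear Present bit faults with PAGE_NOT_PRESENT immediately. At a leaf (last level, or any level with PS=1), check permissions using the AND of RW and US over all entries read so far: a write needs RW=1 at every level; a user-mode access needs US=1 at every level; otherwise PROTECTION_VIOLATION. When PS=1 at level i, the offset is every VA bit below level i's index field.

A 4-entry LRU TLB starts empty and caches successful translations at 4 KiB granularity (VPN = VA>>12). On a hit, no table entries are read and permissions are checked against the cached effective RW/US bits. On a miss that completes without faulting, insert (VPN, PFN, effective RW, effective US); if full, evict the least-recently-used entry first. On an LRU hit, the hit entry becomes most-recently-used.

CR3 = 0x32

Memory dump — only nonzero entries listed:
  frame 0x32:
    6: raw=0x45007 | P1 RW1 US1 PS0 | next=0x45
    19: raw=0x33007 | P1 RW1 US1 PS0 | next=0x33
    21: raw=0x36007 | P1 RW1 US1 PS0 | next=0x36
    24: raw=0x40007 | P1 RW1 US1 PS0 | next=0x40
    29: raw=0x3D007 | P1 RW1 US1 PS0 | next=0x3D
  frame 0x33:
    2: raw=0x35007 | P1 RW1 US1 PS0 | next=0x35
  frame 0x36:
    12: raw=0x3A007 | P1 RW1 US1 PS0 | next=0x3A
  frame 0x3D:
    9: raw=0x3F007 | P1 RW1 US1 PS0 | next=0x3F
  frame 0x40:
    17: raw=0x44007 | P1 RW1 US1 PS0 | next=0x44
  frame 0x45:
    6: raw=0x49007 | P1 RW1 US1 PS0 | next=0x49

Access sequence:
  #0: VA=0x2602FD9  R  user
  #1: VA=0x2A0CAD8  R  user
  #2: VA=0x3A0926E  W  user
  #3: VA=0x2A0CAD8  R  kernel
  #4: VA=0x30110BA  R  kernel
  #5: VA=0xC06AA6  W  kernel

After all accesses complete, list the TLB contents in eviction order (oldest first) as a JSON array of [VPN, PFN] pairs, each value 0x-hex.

Trace:
#0 VA=0x2602FD9 (r,user):
  lvl0: tbl 0x32, slot 19 ⇒ 0x33007 (P1/RW1/US1/PS0)
  lvl1: tbl 0x33, slot 2 ⇒ 0x35007 (P1/RW1/US1/PS0)
  ✓ 0x35FD9  — 2 lookups
#1 VA=0x2A0CAD8 (r,user):
  lvl0: tbl 0x32, slot 21 ⇒ 0x36007 (P1/RW1/US1/PS0)
  lvl1: tbl 0x36, slot 12 ⇒ 0x3A007 (P1/RW1/US1/PS0)
  ✓ 0x3AAD8  — 2 lookups
#2 VA=0x3A0926E (w,user):
  lvl0: tbl 0x32, slot 29 ⇒ 0x3D007 (P1/RW1/US1/PS0)
  lvl1: tbl 0x3D, slot 9 ⇒ 0x3F007 (P1/RW1/US1/PS0)
  ✓ 0x3F26E  — 2 lookups
#3 VA=0x2A0CAD8 (r,kernel):
  TLB hit vpn=0x2A0C → PA=0x3AAD8
#4 VA=0x30110BA (r,kernel):
  lvl0: tbl 0x32, slot 24 ⇒ 0x40007 (P1/RW1/US1/PS0)
  lvl1: tbl 0x40, slot 17 ⇒ 0x44007 (P1/RW1/US1/PS0)
  ✓ 0x440BA  — 2 lookups
#5 VA=0xC06AA6 (w,kernel):
  lvl0: tbl 0x32, slot 6 ⇒ 0x45007 (P1/RW1/US1/PS0)
  lvl1: tbl 0x45, slot 6 ⇒ 0x49007 (P1/RW1/US1/PS0)
  ✓ 0x49AA6  — 2 lookups

TLB: [["0x3A09", "0x3F"], ["0x2A0C", "0x3A"], ["0x3011", "0x44"], ["0xC06", "0x49"]]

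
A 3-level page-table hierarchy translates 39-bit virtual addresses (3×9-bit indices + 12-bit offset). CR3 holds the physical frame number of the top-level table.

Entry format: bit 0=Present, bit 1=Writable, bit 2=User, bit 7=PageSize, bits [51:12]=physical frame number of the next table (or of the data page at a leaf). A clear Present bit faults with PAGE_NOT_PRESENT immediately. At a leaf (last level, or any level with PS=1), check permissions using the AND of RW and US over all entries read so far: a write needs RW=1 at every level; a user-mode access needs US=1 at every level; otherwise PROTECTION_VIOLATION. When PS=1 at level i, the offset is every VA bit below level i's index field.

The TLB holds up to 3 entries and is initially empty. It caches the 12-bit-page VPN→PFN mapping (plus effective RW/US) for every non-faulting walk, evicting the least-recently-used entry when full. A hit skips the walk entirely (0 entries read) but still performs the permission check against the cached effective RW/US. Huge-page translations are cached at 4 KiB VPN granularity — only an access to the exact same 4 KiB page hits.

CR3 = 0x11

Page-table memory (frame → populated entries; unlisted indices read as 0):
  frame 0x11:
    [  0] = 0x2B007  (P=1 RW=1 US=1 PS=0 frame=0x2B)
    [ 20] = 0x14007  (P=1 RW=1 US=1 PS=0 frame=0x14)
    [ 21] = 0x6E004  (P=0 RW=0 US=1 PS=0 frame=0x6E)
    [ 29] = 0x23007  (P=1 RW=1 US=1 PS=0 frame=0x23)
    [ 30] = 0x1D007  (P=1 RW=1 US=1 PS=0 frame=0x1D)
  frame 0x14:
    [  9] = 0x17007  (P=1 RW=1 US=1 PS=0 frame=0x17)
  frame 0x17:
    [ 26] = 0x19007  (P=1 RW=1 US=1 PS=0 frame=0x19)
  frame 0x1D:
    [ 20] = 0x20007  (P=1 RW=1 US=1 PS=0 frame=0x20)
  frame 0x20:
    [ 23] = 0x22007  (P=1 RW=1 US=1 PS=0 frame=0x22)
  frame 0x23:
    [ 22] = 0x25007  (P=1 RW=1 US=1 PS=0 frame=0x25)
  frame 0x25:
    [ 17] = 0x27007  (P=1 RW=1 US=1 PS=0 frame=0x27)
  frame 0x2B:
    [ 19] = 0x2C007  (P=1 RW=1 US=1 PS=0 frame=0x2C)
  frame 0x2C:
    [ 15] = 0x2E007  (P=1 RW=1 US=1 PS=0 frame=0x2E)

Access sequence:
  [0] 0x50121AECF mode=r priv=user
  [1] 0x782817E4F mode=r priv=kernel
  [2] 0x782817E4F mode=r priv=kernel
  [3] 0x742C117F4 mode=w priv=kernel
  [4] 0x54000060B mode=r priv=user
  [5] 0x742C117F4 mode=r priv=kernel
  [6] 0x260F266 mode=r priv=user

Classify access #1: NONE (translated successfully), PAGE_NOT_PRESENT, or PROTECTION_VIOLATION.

Walk each access:
#0 VA=0x50121AECF (r,user):
  [0] read 0x11 idx=20: raw=0x14007 flags P=1 W=1 U=1 S=0
  [1] read 0x14 idx=9: raw=0x17007 flags P=1 W=1 U=1 S=0
  [2] read 0x17 idx=26: raw=0x19007 flags P=1 W=1 U=1 S=0
  ✓ 0x19ECF  — 3 lookups
#1 VA=0x782817E4F (r,kernel):
  [0] read 0x11 idx=30: raw=0x1D007 flags P=1 W=1 U=1 S=0
  [1] read 0x1D idx=20: raw=0x20007 flags P=1 W=1 U=1 S=0
  [2] read 0x20 idx=23: raw=0x22007 flags P=1 W=1 U=1 S=0
  ✓ 0x22E4F  — 3 lookups
#2 VA=0x782817E4F (r,kernel):
  TLB hit vpn=0x782817 → PA=0x22E4F
#3 VA=0x742C117F4 (w,kernel):
  [0] read 0x11 idx=29: raw=0x23007 flags P=1 W=1 U=1 S=0
  [1] read 0x23 idx=22: raw=0x25007 flags P=1 W=1 U=1 S=0
  [2] read 0x25 idx=17: raw=0x27007 flags P=1 W=1 U=1 S=0
  ✓ 0x277F4  — 3 lookups
#4 VA=0x54000060B (r,user):
  [0] read 0x11 idx=21: raw=0x6E004 flags P=0 W=0 U=1 S=0
  ⇒ fault: PAGE_NOT_PRESENT  — 1 lookups
#5 VA=0x742C117F4 (r,kernel):
  TLB hit vpn=0x742C11 → PA=0x277F4
#6 VA=0x260F266 (r,user):
  [0] read 0x11 idx=0: raw=0x2B007 flags P=1 W=1 U=1 S=0
  [1] read 0x2B idx=19: raw=0x2C007 flags P=1 W=1 U=1 S=0
  [2] read 0x2C idx=15: raw=0x2E007 flags P=1 W=1 U=1 S=0
  ✓ 0x2E266  — 3 lookups

Access #1 fault: NONE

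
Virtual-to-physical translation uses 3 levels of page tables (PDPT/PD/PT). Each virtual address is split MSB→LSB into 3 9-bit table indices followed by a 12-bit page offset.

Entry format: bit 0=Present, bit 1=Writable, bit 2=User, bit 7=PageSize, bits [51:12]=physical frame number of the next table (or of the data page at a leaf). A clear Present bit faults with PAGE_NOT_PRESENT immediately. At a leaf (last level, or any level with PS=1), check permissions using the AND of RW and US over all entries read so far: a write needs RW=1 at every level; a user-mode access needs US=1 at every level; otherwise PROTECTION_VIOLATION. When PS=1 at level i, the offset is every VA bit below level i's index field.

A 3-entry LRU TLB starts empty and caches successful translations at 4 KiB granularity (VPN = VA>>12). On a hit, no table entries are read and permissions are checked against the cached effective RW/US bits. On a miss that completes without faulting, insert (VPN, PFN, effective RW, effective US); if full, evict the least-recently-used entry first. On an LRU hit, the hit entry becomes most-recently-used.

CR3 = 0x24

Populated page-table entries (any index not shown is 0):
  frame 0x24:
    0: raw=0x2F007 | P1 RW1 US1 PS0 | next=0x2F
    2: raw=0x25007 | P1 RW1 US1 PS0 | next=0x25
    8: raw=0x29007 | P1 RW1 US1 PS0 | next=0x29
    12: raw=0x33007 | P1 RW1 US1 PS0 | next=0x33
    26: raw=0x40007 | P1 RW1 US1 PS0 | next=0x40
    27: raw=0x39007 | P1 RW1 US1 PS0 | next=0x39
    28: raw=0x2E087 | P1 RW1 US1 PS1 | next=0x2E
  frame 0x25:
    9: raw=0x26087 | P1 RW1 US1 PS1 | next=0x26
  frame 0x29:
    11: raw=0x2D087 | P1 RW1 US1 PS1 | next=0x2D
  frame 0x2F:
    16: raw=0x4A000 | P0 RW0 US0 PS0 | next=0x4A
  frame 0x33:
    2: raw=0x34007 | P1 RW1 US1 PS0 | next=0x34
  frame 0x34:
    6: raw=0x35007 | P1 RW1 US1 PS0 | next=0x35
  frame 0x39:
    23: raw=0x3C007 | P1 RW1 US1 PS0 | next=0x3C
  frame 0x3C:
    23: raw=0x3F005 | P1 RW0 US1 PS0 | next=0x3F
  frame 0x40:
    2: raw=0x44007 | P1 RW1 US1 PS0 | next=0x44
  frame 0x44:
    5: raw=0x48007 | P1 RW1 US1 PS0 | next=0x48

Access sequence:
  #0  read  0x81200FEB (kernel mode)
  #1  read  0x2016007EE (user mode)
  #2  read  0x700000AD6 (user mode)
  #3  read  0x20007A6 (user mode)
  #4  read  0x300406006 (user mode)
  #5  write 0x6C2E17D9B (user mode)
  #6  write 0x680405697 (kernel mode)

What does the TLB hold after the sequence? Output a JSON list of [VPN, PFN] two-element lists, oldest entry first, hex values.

Per-access translation:
#0 VA=0x81200FEB (r,kernel):
  [0] read 0x24 idx=2: raw=0x25007 flags P=1 W=1 U=1 S=0
  [1] read 0x25 idx=9: raw=0x26087 flags P=1 W=1 U=1 S=1
  ✓ 0x26FEB (huge @L1)  — 2 lookups
#1 VA=0x2016007EE (r,user):
  [0] read 0x24 idx=8: raw=0x29007 flags P=1 W=1 U=1 S=0
  [1] read 0x29 idx=11: raw=0x2D087 flags P=1 W=1 U=1 S=1
  ✓ 0x2D7EE (huge @L1)  — 2 lookups
#2 VA=0x700000AD6 (r,user):
  [0] read 0x24 idx=28: raw=0x2E087 flags P=1 W=1 U=1 S=1
  ✓ 0x2EAD6 (huge @L0)  — 1 lookups
#3 VA=0x20007A6 (r,user):
  [0] read 0x24 idx=0: raw=0x2F007 flags P=1 W=1 U=1 S=0
  [1] read 0x2F idx=16: raw=0x4A000 flags P=0 W=0 U=0 S=0
  ✗ PAGE_NOT_PRESENT  [2 reads]
#4 VA=0x300406006 (r,user):
  [0] read 0x24 idx=12: raw=0x33007 flags P=1 W=1 U=1 S=0
  [1] read 0x33 idx=2: raw=0x34007 flags P=1 W=1 U=1 S=0
  [2] read 0x34 idx=6: raw=0x35007 flags P=1 W=1 U=1 S=0
  ✓ 0x35006  — 3 lookups
#5 VA=0x6C2E17D9B (w,user):
  [0] read 0x24 idx=27: raw=0x39007 flags P=1 W=1 U=1 S=0
  [1] read 0x39 idx=23: raw=0x3C007 flags P=1 W=1 U=1 S=0
  [2] read 0x3C idx=23: raw=0x3F005 flags P=1 W=0 U=1 S=0
  ✗ PROTECTION_VIOLATION  [3 reads]
#6 VA=0x680405697 (w,kernel):
  [0] read 0x24 idx=26: raw=0x40007 flags P=1 W=1 U=1 S=0
  [1] read 0x40 idx=2: raw=0x44007 flags P=1 W=1 U=1 S=0
  [2] read 0x44 idx=5: raw=0x48007 flags P=1 W=1 U=1 S=0
  ✓ 0x48697  — 3 lookups

TLB: [["0x700000", "0x2E"], ["0x300406", "0x35"], ["0x680405", "0x48"]]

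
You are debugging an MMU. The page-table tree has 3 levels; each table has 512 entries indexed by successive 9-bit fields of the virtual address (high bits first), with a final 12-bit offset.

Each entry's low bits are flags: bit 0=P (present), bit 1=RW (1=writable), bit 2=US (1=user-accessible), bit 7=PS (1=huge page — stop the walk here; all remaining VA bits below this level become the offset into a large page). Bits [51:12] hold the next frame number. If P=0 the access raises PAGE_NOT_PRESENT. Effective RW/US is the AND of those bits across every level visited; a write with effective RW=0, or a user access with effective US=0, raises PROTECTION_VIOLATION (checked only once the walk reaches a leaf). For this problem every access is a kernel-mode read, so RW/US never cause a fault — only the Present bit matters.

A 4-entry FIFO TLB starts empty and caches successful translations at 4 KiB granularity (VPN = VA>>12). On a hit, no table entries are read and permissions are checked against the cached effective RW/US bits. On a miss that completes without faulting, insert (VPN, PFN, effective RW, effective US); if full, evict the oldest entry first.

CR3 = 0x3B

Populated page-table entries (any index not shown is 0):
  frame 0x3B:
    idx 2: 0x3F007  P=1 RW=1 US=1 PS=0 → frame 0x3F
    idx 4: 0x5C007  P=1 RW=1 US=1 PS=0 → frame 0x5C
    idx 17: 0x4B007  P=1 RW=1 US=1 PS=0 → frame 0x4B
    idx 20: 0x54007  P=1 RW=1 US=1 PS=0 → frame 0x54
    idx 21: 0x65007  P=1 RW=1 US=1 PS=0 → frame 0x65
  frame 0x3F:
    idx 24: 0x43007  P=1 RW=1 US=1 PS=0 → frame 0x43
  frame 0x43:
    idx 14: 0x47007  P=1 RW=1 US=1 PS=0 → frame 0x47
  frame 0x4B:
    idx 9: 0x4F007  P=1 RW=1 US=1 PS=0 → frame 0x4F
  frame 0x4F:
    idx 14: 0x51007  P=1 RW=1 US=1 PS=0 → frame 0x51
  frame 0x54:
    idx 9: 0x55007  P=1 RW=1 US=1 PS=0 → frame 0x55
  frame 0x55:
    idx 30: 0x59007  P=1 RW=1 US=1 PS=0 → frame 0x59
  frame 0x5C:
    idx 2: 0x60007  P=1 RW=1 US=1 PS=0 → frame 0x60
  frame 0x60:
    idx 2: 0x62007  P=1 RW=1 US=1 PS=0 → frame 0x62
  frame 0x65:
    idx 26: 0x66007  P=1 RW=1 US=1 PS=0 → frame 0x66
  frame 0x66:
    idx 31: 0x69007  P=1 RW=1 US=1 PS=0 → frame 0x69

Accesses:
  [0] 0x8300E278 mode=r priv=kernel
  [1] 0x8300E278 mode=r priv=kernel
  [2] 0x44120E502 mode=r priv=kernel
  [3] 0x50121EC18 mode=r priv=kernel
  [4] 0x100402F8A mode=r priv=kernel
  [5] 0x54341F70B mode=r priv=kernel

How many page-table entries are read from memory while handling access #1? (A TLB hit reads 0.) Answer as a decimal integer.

Per-access translation:
#0 VA=0x8300E278 (r,kernel):
  [0] read 0x3B idx=2: raw=0x3F007 flags P=1 W=1 U=1 S=0
  [1] read 0x3F idx=24: raw=0x43007 flags P=1 W=1 U=1 S=0
  [2] read 0x43 idx=14: raw=0x47007 flags P=1 W=1 U=1 S=0
  ✓ 0x47278  — 3 lookups
#1 VA=0x8300E278 (r,kernel):
  TLB hit vpn=0x8300E → PA=0x47278
#2 VA=0x44120E502 (r,kernel):
  [0] read 0x3B idx=17: raw=0x4B007 flags P=1 W=1 U=1 S=0
  [1] read 0x4B idx=9: raw=0x4F007 flags P=1 W=1 U=1 S=0
  [2] read 0x4F idx=14: raw=0x51007 flags P=1 W=1 U=1 S=0
  ✓ 0x51502  — 3 lookups
#3 VA=0x50121EC18 (r,kernel):
  [0] read 0x3B idx=20: raw=0x54007 flags P=1 W=1 U=1 S=0
  [1] read 0x54 idx=9: raw=0x55007 flags P=1 W=1 U=1 S=0
  [2] read 0x55 idx=30: raw=0x59007 flags P=1 W=1 U=1 S=0
  ✓ 0x59C18  — 3 lookups
#4 VA=0x100402F8A (r,kernel):
  [0] read 0x3B idx=4: raw=0x5C007 flags P=1 W=1 U=1 S=0
  [1] read 0x5C idx=2: raw=0x60007 flags P=1 W=1 U=1 S=0
  [2] read 0x60 idx=2: raw=0x62007 flags P=1 W=1 U=1 S=0
  ✓ 0x62F8A  — 3 lookups
#5 VA=0x54341F70B (r,kernel):
  [0] read 0x3B idx=21: raw=0x65007 flags P=1 W=1 U=1 S=0
  [1] read 0x65 idx=26: raw=0x66007 flags P=1 W=1 U=1 S=0
  [2] read 0x66 idx=31: raw=0x69007 flags P=1 W=1 U=1 S=0
  ✓ 0x6970B  — 3 lookups

Entries read for #1: 0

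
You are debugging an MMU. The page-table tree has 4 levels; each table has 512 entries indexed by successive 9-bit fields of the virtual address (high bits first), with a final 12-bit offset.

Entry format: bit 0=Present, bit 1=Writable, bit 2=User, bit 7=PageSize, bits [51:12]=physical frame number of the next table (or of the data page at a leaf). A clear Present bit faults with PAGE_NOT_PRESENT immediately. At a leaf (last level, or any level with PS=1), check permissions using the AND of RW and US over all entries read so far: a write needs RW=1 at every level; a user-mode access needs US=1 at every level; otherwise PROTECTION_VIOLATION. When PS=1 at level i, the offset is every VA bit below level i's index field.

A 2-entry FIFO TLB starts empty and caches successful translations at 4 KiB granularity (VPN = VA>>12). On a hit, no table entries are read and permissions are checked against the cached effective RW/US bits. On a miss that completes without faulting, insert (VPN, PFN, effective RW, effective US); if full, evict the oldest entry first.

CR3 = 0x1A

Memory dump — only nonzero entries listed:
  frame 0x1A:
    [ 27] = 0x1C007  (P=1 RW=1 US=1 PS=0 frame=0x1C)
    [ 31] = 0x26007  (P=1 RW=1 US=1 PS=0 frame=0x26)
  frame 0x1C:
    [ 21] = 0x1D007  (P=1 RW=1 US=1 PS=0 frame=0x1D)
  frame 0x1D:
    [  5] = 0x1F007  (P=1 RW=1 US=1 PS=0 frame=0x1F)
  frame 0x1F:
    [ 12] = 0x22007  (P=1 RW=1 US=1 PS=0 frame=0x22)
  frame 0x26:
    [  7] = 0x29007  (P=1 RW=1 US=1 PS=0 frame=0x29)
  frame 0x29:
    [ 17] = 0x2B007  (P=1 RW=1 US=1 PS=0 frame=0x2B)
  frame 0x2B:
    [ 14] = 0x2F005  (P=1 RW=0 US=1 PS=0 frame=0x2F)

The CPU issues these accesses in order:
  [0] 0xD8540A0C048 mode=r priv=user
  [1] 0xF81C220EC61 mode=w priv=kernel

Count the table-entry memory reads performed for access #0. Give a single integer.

Trace:
#0 VA=0xD8540A0C048 (r,user):
  L0: frame=0x1A idx=27 entry=0x1C007 [P=1 RW=1 US=1 PS=0]
  L1: frame=0x1C idx=21 entry=0x1D007 [P=1 RW=1 US=1 PS=0]
  L2: frame=0x1D idx=5 entry=0x1F007 [P=1 RW=1 US=1 PS=0]
  L3: frame=0x1F idx=12 entry=0x22007 [P=1 RW=1 US=1 PS=0]
  ⇒ phys 0x22048  [4 reads]
#1 VA=0xF81C220EC61 (w,kernel):
  L0: frame=0x1A idx=31 entry=0x26007 [P=1 RW=1 US=1 PS=0]
  L1: frame=0x26 idx=7 entry=0x29007 [P=1 RW=1 US=1 PS=0]
  L2: frame=0x29 idx=17 entry=0x2B007 [P=1 RW=1 US=1 PS=0]
  L3: frame=0x2B idx=14 entry=0x2F005 [P=1 RW=0 US=1 PS=0]
  ⇒ fault: PROTECTION_VIOLATION  — 4 lookups

Entries read for #0: 4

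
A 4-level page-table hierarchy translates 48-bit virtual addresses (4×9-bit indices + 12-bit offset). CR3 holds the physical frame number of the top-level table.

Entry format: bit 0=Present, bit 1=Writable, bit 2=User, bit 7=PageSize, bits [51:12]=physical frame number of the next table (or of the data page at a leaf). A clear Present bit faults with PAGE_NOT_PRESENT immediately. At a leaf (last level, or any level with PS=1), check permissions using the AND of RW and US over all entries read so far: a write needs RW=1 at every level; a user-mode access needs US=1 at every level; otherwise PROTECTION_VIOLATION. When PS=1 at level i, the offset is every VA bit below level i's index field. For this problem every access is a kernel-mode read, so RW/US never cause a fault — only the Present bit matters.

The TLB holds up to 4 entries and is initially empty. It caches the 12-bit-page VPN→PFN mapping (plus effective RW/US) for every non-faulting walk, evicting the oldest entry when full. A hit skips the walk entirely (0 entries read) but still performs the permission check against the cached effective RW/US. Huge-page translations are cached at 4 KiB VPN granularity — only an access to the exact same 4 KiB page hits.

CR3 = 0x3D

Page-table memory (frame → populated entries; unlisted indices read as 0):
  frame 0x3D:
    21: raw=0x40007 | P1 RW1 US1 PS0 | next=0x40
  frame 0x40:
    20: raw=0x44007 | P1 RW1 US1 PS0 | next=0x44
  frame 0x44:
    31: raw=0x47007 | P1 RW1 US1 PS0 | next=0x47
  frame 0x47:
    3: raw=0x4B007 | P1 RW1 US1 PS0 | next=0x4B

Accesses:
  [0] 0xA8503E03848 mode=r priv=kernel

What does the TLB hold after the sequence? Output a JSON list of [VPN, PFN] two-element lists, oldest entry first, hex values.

Per-access translation:
#0 VA=0xA8503E03848 (r,kernel):
  [0] read 0x3D idx=21: raw=0x40007 flags P=1 W=1 U=1 S=0
  [1] read 0x40 idx=20: raw=0x44007 flags P=1 W=1 U=1 S=0
  [2] read 0x44 idx=31: raw=0x47007 flags P=1 W=1 U=1 S=0
  [3] read 0x47 idx=3: raw=0x4B007 flags P=1 W=1 U=1 S=0
  ⇒ phys 0x4B848  [4 reads]

TLB: [["0xA8503E03", "0x4B"]]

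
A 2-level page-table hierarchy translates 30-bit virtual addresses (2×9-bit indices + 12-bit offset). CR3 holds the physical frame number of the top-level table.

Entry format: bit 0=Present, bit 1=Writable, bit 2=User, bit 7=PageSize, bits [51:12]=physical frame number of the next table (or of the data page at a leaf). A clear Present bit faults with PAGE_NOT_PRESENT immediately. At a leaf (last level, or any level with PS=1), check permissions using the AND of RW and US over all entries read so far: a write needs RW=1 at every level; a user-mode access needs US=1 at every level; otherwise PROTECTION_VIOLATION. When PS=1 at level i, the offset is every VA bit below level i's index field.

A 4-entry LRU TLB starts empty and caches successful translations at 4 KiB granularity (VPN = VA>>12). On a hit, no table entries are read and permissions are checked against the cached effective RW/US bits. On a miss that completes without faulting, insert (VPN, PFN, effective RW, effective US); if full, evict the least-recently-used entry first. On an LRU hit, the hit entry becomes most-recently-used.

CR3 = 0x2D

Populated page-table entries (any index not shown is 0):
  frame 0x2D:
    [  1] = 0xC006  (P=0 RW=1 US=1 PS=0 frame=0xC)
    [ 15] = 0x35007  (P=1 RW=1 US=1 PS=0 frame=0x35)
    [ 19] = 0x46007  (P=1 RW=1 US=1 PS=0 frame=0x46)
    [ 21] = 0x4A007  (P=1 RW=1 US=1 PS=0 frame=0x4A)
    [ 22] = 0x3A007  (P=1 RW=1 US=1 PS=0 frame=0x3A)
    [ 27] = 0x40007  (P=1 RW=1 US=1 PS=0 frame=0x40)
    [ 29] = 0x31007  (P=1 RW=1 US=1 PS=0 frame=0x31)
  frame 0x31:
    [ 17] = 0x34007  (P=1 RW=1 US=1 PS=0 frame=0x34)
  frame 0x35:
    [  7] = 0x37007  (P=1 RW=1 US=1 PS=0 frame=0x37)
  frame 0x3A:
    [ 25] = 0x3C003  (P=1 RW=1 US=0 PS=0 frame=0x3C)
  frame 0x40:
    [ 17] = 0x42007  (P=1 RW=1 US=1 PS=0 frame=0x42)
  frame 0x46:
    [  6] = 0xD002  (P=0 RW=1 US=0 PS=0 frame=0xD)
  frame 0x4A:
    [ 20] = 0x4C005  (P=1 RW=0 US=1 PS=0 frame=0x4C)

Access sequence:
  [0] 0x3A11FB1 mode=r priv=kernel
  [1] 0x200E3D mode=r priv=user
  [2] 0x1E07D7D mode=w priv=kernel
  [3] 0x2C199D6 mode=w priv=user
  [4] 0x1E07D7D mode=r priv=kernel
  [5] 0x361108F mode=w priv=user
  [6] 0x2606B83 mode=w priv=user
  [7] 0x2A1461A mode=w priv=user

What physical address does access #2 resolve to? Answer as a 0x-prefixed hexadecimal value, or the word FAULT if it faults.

Walk each access:
#0 VA=0x3A11FB1 (r,kernel):
  lvl0: tbl 0x2D, slot 29 ⇒ 0x31007 (P1/RW1/US1/PS0)
  lvl1: tbl 0x31, slot 17 ⇒ 0x34007 (P1/RW1/US1/PS0)
  ✓ 0x34FB1  — 2 lookups
#1 VA=0x200E3D (r,user):
  lvl0: tbl 0x2D, slot 1 ⇒ 0xC006 (P0/RW1/US1/PS0)
  ⇒ fault: PAGE_NOT_PRESENT  — 1 lookups
#2 VA=0x1E07D7D (w,kernel):
  lvl0: tbl 0x2D, slot 15 ⇒ 0x35007 (P1/RW1/US1/PS0)
  lvl1: tbl 0x35, slot 7 ⇒ 0x37007 (P1/RW1/US1/PS0)
  ✓ 0x37D7D  — 2 lookups
#3 VA=0x2C199D6 (w,user):
  lvl0: tbl 0x2D, slot 22 ⇒ 0x3A007 (P1/RW1/US1/PS0)
  lvl1: tbl 0x3A, slot 25 ⇒ 0x3C003 (P1/RW1/US0/PS0)
  ⇒ fault: PROTECTION_VIOLATION  — 2 lookups
#4 VA=0x1E07D7D (r,kernel):
  TLB hit vpn=0x1E07 → PA=0x37D7D
#5 VA=0x361108F (w,user):
  lvl0: tbl 0x2D, slot 27 ⇒ 0x40007 (P1/RW1/US1/PS0)
  lvl1: tbl 0x40, slot 17 ⇒ 0x42007 (P1/RW1/US1/PS0)
  ✓ 0x4208F  — 2 lookups
#6 VA=0x2606B83 (w,user):
  lvl0: tbl 0x2D, slot 19 ⇒ 0x46007 (P1/RW1/US1/PS0)
  lvl1: tbl 0x46, slot 6 ⇒ 0xD002 (P0/RW1/US0/PS0)
  ⇒ fault: PAGE_NOT_PRESENT  — 2 lookups
#7 VA=0x2A1461A (w,user):
  lvl0: tbl 0x2D, slot 21 ⇒ 0x4A007 (P1/RW1/US1/PS0)
  lvl1: tbl 0x4A, slot 20 ⇒ 0x4C005 (P1/RW0/US1/PS0)
  ⇒ fault: PROTECTION_VIOLATION  — 2 lookups

Access #2 PA: 0x37D7D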